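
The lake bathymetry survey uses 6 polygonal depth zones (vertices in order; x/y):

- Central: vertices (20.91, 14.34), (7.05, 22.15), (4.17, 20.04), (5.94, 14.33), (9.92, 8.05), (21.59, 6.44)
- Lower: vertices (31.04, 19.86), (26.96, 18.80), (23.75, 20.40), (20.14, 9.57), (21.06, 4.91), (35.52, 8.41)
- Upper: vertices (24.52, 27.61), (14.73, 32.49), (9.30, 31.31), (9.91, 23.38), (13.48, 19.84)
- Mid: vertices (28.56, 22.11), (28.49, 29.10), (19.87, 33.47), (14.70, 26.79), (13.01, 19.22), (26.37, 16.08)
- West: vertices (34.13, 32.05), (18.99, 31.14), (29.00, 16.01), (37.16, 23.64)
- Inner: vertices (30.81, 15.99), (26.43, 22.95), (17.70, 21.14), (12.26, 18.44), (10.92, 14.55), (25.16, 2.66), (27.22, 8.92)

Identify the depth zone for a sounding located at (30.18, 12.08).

Cast a ray rightward from (30.18, 12.08). For each polygon, the edges (by vertex number in listed order) whose endpoints lie on opposite sides of y = 12.08, where each meets that height, and whether that is right or left of the point:
Central: 4–5 at x≈7.366 (left), 6–1 at x≈21.105 (left) → 0 crossings.
Lower: 3–4 at x≈20.977 (left), 6–1 at x≈34.084 (right) → 1 crossing.
Upper: no edge straddles that height → 0 crossings.
Mid: no edge straddles that height → 0 crossings.
West: no edge straddles that height → 0 crossings.
Inner: 5–6 at x≈13.878 (left), 7–1 at x≈28.825 (left) → 0 crossings.
Only Lower has an odd count, so the point is inside Lower.

Lower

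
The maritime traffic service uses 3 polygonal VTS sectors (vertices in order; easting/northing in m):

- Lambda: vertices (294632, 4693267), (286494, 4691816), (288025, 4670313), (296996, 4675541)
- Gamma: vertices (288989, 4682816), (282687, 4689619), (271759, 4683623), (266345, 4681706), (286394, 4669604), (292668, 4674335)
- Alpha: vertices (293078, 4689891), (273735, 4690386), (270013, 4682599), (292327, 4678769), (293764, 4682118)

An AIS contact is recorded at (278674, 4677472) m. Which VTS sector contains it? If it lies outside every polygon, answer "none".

Cast a ray rightward from (278674, 4677472). For each polygon, the edges (by vertex number in listed order) whose endpoints lie on opposite sides of northing = 4677472, where each meets that height, and whether that is right or left of the point:
Lambda: 2–3 at easting≈287515.3 (right), 4–1 at easting≈296738.5 (right) → 2 crossings.
Gamma: 4–5 at easting≈273359.3 (left), 6–1 at easting≈291307.2 (right) → 1 crossing.
Alpha: no edge straddles that height → 0 crossings.
Only Gamma has an odd count, so the point is inside Gamma.

Gamma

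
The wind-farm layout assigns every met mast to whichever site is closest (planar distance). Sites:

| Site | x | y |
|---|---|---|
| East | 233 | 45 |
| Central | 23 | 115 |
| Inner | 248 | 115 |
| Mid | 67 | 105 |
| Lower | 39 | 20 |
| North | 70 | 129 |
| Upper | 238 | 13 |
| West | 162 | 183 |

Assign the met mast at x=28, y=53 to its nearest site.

Squared distances to each site:
East: 42089.000; Central: 3869.000; Inner: 52244.000; Mid: 4225.000; Lower: 1210.000; North: 7540.000; Upper: 45700.000; West: 34856.000.
Minimum at Lower.

Lower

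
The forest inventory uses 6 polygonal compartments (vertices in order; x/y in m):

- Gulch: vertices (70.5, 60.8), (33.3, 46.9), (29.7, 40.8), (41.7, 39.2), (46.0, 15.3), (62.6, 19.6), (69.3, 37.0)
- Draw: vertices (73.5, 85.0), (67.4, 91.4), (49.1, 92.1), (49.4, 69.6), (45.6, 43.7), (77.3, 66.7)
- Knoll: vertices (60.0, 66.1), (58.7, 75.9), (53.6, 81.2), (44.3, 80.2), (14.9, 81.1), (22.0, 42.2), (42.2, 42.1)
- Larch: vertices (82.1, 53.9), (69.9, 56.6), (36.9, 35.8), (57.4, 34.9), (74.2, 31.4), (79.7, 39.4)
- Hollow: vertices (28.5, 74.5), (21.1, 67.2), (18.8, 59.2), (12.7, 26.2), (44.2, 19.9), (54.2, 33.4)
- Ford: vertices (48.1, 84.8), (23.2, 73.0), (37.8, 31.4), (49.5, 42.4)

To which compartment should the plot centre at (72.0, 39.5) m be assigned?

Larch

Cast a ray rightward from (72.0, 39.5). For each polygon, the edges (by vertex number in listed order) whose endpoints lie on opposite sides of y = 39.5, where each meets that height, and whether that is right or left of the point:
Gulch: 3–4 at x≈39.45 (left), 7–1 at x≈69.43 (left) → 0 crossings.
Draw: no edge straddles that height → 0 crossings.
Knoll: no edge straddles that height → 0 crossings.
Larch: 2–3 at x≈42.77 (left), 6–1 at x≈79.72 (right) → 1 crossing.
Hollow: 3–4 at x≈15.16 (left), 6–1 at x≈50.39 (left) → 0 crossings.
Ford: 2–3 at x≈34.96 (left), 3–4 at x≈46.42 (left) → 0 crossings.
Only Larch has an odd count, so the point is inside Larch.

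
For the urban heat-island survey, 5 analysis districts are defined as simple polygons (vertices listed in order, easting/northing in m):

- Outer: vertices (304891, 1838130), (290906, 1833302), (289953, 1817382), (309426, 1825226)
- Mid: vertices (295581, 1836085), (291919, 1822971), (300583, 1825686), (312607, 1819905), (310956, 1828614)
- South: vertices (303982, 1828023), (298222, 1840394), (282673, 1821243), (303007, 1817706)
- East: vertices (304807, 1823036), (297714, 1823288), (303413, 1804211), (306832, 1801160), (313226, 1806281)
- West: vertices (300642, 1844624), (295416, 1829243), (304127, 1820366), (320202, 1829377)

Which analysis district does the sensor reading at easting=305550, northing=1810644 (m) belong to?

East

Cast a ray rightward from (305550, 1810644). For each polygon, the edges (by vertex number in listed order) whose endpoints lie on opposite sides of northing = 1810644, where each meets that height, and whether that is right or left of the point:
Outer: no edge straddles that height → 0 crossings.
Mid: no edge straddles that height → 0 crossings.
South: no edge straddles that height → 0 crossings.
East: 2–3 at easting≈301491.2 (left), 5–1 at easting≈311033.7 (right) → 1 crossing.
West: no edge straddles that height → 0 crossings.
Only East has an odd count, so the point is inside East.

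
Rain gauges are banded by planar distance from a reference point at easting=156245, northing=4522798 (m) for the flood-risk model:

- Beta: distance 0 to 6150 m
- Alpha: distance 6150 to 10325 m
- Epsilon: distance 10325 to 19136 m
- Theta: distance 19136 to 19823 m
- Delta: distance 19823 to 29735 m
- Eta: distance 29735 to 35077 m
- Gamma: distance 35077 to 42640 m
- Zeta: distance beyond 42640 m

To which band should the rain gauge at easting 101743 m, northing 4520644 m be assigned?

Zeta

Distance = √((101743−156245)² + (4520644−4522798)²) = √(2970468004.000 + 4639716.000) = 54544.548 m.
42640 ≤ 54544.548 < ∞ → Zeta.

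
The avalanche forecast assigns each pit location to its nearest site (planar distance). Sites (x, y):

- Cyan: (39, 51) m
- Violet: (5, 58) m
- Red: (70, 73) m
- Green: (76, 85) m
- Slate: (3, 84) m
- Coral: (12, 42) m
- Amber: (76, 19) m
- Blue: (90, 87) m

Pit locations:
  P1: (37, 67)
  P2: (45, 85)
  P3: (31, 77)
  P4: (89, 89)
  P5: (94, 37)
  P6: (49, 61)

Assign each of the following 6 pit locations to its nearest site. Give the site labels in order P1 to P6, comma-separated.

Cyan, Red, Cyan, Blue, Amber, Cyan

P1 → Cyan (d²=260.00)
P2 → Red (d²=769.00)
P3 → Cyan (d²=740.00)
P4 → Blue (d²=5.00)
P5 → Amber (d²=648.00)
P6 → Cyan (d²=200.00)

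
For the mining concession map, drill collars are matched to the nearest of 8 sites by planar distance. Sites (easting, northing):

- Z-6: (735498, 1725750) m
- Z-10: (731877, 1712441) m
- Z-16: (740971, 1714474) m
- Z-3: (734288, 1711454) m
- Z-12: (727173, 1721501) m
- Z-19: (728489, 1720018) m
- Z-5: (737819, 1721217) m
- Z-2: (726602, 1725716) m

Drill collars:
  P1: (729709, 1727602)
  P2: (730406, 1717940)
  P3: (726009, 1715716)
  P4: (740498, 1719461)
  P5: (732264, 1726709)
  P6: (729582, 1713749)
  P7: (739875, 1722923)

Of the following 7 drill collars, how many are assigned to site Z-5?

P1 → Z-2
P2 → Z-19
P3 → Z-19
P4 → Z-5
P5 → Z-6
P6 → Z-10
P7 → Z-5
2 of the 7 go to Z-5.

2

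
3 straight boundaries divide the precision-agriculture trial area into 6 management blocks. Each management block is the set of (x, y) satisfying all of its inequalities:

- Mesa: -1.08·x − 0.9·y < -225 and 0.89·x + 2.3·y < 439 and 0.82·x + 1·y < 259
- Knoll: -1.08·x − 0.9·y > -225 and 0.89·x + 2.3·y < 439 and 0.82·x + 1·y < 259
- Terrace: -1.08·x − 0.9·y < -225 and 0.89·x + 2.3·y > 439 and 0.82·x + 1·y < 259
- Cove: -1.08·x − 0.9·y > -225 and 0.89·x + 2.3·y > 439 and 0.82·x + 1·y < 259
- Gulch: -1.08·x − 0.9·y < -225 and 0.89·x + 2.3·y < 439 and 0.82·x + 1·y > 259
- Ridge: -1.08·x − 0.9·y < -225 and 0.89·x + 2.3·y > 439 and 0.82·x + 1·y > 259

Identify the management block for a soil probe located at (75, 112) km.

-1.08·75 − 0.9·112 = -181.800, which is > -225
0.89·75 + 2.3·112 = 324.350, which is < 439
0.82·75 + 1·112 = 173.500, which is < 259
This sign pattern matches Knoll.

Knoll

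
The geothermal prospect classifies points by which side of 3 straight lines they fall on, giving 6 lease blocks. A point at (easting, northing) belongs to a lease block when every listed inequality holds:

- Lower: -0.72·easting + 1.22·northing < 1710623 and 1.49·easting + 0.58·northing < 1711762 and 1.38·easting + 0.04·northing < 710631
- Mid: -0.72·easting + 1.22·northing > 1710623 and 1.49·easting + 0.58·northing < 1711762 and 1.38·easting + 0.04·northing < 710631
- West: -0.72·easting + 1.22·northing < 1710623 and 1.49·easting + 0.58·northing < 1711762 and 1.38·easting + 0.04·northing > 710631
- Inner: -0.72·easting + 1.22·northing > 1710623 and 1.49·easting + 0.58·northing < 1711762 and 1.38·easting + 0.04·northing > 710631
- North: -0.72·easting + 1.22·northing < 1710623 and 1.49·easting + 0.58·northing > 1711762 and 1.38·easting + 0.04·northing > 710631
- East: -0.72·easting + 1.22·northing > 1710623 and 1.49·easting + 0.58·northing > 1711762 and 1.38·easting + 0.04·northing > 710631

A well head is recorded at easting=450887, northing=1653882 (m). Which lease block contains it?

-0.72·450887 + 1.22·1653882 = 1693097.400, which is < 1710623
1.49·450887 + 0.58·1653882 = 1631073.190, which is < 1711762
1.38·450887 + 0.04·1653882 = 688379.340, which is < 710631
This sign pattern matches Lower.

Lower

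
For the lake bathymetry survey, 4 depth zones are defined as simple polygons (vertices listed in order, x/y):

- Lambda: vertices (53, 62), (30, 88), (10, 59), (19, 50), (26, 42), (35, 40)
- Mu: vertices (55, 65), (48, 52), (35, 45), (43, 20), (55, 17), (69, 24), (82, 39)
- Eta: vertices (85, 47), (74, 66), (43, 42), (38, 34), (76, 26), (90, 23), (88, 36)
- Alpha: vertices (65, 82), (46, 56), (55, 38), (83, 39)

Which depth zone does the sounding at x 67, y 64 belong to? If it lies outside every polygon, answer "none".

Alpha

Cast a ray rightward from (67, 64). For each polygon, the edges (by vertex number in listed order) whose endpoints lie on opposite sides of y = 64, where each meets that height, and whether that is right or left of the point:
Lambda: 1–2 at x≈51.2 (left), 2–3 at x≈13.4 (left) → 0 crossings.
Mu: 1–2 at x≈54.5 (left), 7–1 at x≈56.0 (left) → 0 crossings.
Eta: 1–2 at x≈75.2 (right), 2–3 at x≈71.4 (right) → 2 crossings.
Alpha: 1–2 at x≈51.8 (left), 4–1 at x≈72.5 (right) → 1 crossing.
Only Alpha has an odd count, so the point is inside Alpha.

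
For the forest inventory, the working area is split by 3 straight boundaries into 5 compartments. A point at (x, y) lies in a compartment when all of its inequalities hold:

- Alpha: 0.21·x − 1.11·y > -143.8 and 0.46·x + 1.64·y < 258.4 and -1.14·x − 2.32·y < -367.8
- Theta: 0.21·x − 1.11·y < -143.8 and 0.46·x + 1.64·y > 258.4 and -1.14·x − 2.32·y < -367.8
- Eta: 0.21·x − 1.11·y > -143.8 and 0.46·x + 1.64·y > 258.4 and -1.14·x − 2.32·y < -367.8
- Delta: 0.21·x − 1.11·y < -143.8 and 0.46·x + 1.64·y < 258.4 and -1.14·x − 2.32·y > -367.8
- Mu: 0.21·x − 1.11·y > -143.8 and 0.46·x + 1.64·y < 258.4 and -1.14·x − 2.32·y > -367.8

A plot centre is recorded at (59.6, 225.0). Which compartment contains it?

Theta

0.21·59.6 − 1.11·225.0 = -237.234, which is < -143.8
0.46·59.6 + 1.64·225.0 = 396.416, which is > 258.4
-1.14·59.6 − 2.32·225.0 = -589.944, which is < -367.8
This sign pattern matches Theta.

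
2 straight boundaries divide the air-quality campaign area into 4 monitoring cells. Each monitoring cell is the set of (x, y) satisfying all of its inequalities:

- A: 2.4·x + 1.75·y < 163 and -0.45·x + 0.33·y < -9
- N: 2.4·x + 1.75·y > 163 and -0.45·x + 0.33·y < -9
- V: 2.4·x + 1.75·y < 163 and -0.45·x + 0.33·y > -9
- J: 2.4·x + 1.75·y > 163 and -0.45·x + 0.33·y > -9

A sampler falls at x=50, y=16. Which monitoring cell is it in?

A

2.4·50 + 1.75·16 = 148.000, which is < 163
-0.45·50 + 0.33·16 = -17.220, which is < -9
This sign pattern matches A.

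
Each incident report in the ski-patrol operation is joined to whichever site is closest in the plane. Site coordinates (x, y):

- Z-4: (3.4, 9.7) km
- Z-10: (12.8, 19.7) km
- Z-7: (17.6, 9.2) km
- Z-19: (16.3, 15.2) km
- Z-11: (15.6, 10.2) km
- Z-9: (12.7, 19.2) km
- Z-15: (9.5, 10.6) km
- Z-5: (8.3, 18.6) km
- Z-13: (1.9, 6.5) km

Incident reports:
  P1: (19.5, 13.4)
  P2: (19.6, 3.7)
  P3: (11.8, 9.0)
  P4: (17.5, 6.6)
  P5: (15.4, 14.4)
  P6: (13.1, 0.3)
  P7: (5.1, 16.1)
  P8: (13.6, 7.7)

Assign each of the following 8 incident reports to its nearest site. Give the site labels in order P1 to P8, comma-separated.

Z-19, Z-7, Z-15, Z-7, Z-19, Z-7, Z-5, Z-11

P1 → Z-19 (d²=13.48)
P2 → Z-7 (d²=34.25)
P3 → Z-15 (d²=7.85)
P4 → Z-7 (d²=6.77)
P5 → Z-19 (d²=1.45)
P6 → Z-7 (d²=99.46)
P7 → Z-5 (d²=16.49)
P8 → Z-11 (d²=10.25)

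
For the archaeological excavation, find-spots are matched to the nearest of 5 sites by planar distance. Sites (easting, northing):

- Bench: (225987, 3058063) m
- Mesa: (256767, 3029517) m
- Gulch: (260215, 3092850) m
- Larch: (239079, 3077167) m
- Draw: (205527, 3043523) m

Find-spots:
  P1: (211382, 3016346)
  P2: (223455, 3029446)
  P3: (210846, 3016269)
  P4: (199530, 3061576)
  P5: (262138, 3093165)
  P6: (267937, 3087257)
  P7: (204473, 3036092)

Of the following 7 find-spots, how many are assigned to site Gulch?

2

P1 → Draw
P2 → Draw
P3 → Draw
P4 → Draw
P5 → Gulch
P6 → Gulch
P7 → Draw
2 of the 7 go to Gulch.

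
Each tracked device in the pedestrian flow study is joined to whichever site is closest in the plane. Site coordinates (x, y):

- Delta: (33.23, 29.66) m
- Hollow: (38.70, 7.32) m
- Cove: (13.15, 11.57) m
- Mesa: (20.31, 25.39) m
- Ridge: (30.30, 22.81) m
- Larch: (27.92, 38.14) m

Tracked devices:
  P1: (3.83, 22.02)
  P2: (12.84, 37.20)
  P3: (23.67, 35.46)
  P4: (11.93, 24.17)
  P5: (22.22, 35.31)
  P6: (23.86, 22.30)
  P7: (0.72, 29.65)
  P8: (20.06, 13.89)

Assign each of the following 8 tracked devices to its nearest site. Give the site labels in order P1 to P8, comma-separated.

P1 → Cove (d²=196.06)
P2 → Mesa (d²=195.28)
P3 → Larch (d²=25.24)
P4 → Mesa (d²=71.71)
P5 → Larch (d²=40.50)
P6 → Mesa (d²=22.15)
P7 → Mesa (d²=401.92)
P8 → Cove (d²=53.13)

Cove, Mesa, Larch, Mesa, Larch, Mesa, Mesa, Cove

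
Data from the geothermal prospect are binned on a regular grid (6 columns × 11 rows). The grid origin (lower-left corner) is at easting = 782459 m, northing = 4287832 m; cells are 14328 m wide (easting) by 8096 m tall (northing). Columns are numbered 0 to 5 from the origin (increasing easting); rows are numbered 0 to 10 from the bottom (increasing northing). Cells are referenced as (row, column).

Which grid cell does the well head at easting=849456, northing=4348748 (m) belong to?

(7, 4)

Column index: ⌊(849456 − 782459) / 14328⌋ = ⌊4.676⌋ = 4
Row offset from origin: ⌊(4348748 − 4287832) / 8096⌋ = ⌊7.524⌋ = 7 → row 7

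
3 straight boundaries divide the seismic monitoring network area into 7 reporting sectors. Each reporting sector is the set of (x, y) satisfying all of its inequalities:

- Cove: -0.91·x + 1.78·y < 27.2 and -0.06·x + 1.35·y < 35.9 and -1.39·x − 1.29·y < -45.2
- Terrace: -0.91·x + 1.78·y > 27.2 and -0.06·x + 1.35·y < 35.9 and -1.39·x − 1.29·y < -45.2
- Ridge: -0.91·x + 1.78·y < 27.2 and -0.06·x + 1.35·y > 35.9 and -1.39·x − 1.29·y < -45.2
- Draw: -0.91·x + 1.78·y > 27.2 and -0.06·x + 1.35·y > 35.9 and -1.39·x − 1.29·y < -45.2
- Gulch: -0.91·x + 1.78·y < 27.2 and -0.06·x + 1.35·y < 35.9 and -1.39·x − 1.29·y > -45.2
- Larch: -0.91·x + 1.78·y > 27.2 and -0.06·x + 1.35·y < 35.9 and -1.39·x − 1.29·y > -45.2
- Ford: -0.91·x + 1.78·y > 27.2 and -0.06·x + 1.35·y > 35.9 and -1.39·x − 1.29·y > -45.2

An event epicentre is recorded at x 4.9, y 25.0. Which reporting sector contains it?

-0.91·4.9 + 1.78·25.0 = 40.041, which is > 27.2
-0.06·4.9 + 1.35·25.0 = 33.456, which is < 35.9
-1.39·4.9 − 1.29·25.0 = -39.061, which is > -45.2
This sign pattern matches Larch.

Larch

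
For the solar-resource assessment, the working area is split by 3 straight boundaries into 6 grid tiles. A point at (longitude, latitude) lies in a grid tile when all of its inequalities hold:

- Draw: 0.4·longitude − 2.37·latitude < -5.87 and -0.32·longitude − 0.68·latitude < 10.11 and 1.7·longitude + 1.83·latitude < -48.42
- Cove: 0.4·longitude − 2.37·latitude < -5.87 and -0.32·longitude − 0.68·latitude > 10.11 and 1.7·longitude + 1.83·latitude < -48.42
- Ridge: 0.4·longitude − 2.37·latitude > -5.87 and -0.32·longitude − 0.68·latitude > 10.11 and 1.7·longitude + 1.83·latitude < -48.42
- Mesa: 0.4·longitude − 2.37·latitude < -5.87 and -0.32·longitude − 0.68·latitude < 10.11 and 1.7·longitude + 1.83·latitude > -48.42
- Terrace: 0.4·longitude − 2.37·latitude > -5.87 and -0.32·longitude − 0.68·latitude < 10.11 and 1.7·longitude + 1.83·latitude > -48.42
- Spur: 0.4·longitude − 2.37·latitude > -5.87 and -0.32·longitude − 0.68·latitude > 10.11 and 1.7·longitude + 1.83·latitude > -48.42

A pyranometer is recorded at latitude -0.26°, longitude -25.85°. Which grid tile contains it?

Mesa

0.4·-25.85 − 2.37·-0.26 = -9.724, which is < -5.87
-0.32·-25.85 − 0.68·-0.26 = 8.449, which is < 10.11
1.7·-25.85 + 1.83·-0.26 = -44.421, which is > -48.42
This sign pattern matches Mesa.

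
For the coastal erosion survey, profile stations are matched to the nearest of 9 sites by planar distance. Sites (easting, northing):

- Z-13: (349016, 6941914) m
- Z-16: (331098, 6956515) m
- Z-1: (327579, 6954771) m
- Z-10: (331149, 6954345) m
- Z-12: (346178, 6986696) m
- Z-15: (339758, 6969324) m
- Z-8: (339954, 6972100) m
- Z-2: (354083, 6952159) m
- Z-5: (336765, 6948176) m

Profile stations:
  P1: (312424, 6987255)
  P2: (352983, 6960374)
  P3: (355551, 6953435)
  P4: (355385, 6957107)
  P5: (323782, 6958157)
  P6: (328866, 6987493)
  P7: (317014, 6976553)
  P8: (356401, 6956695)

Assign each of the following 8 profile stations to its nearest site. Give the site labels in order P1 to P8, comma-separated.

Z-8, Z-2, Z-2, Z-2, Z-1, Z-12, Z-8, Z-2

P1 → Z-8 (d²=987574925.00)
P2 → Z-2 (d²=68696225.00)
P3 → Z-2 (d²=3783200.00)
P4 → Z-2 (d²=26177908.00)
P5 → Z-1 (d²=25882205.00)
P6 → Z-12 (d²=300340553.00)
P7 → Z-8 (d²=546072809.00)
P8 → Z-2 (d²=25948420.00)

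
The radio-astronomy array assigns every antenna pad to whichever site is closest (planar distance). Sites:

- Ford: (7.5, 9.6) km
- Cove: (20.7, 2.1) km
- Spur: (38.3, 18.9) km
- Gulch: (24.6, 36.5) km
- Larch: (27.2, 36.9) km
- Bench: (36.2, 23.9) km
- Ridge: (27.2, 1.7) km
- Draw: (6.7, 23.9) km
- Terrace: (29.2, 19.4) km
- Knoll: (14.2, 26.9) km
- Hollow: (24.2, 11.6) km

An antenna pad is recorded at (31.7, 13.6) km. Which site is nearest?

Squared distances to each site:
Ford: 601.640; Cove: 253.250; Spur: 71.650; Gulch: 574.820; Larch: 563.140; Bench: 126.340; Ridge: 161.860; Draw: 731.090; Terrace: 39.890; Knoll: 483.140; Hollow: 60.250.
Minimum at Terrace.

Terrace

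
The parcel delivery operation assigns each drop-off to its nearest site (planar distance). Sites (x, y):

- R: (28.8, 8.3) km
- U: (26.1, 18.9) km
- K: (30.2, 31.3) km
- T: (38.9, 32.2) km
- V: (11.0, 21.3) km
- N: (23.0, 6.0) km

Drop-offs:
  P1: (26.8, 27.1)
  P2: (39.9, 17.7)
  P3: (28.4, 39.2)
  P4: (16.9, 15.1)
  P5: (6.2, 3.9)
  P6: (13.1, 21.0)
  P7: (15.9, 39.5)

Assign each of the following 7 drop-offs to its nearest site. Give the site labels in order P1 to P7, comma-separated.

K, U, K, V, N, V, K

P1 → K (d²=29.20)
P2 → U (d²=191.88)
P3 → K (d²=65.65)
P4 → V (d²=73.25)
P5 → N (d²=286.65)
P6 → V (d²=4.50)
P7 → K (d²=271.73)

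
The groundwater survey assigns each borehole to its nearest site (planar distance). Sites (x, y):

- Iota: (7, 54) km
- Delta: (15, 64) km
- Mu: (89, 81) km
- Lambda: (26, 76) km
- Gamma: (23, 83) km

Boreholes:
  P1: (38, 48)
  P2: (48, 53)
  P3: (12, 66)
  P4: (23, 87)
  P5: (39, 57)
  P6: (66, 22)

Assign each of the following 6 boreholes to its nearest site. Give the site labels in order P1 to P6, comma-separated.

P1 → Delta (d²=785.00)
P2 → Lambda (d²=1013.00)
P3 → Delta (d²=13.00)
P4 → Gamma (d²=16.00)
P5 → Lambda (d²=530.00)
P6 → Mu (d²=4010.00)

Delta, Lambda, Delta, Gamma, Lambda, Mu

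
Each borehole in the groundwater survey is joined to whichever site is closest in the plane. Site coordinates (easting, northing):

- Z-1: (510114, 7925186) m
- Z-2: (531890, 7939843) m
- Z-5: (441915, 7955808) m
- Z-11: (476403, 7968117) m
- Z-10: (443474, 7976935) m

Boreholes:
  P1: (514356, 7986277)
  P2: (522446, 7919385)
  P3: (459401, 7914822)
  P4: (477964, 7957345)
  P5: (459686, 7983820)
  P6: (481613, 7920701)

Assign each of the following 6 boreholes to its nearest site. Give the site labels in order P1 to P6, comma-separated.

P1 → Z-11 (d²=1770215809.00)
P2 → Z-1 (d²=185729825.00)
P3 → Z-5 (d²=1985612392.00)
P4 → Z-11 (d²=118472705.00)
P5 → Z-10 (d²=310232169.00)
P6 → Z-1 (d²=832422226.00)

Z-11, Z-1, Z-5, Z-11, Z-10, Z-1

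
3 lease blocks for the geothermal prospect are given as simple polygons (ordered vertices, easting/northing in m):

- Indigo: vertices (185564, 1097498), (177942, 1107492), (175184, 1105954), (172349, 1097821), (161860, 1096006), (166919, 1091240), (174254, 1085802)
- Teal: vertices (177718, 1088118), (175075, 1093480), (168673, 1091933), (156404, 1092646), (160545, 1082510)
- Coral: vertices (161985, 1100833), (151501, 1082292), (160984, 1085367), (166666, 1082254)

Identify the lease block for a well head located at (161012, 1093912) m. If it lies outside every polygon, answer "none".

Cast a ray rightward from (161012, 1093912). For each polygon, the edges (by vertex number in listed order) whose endpoints lie on opposite sides of northing = 1093912, where each meets that height, and whether that is right or left of the point:
Indigo: 5–6 at easting≈164082.7 (right), 7–1 at easting≈182096.3 (right) → 2 crossings.
Teal: no edge straddles that height → 0 crossings.
Coral: 1–2 at easting≈158071.5 (left), 4–1 at easting≈163728.8 (right) → 1 crossing.
Only Coral has an odd count, so the point is inside Coral.

Coral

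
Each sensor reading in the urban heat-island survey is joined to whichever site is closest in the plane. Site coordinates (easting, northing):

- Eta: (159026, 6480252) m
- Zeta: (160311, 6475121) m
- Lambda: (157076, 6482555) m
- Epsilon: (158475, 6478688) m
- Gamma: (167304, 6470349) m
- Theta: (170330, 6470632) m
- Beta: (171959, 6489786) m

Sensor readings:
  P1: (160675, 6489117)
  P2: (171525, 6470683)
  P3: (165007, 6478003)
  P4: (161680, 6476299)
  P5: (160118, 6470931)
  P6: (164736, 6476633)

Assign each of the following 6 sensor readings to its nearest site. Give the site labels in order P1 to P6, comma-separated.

Lambda, Theta, Zeta, Zeta, Zeta, Zeta

P1 → Lambda (d²=56012645.00)
P2 → Theta (d²=1430626.00)
P3 → Zeta (d²=30358340.00)
P4 → Zeta (d²=3261845.00)
P5 → Zeta (d²=17593349.00)
P6 → Zeta (d²=21866769.00)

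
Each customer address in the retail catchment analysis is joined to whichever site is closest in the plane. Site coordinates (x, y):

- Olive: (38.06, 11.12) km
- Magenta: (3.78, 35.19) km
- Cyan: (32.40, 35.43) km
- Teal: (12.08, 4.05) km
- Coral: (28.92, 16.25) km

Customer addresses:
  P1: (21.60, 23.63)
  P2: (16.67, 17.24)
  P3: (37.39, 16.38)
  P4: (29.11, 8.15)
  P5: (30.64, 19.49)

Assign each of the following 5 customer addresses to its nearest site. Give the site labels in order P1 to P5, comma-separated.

Coral, Coral, Olive, Coral, Coral

P1 → Coral (d²=108.05)
P2 → Coral (d²=151.04)
P3 → Olive (d²=28.12)
P4 → Coral (d²=65.65)
P5 → Coral (d²=13.46)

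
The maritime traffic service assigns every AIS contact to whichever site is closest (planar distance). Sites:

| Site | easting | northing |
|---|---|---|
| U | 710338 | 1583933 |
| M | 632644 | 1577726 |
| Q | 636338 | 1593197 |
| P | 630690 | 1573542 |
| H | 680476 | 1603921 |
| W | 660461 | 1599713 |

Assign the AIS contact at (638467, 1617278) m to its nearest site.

Q

Squared distances to each site:
U: 6277329666.000; M: 1598268033.000; Q: 584427202.000; P: 1973319425.000; H: 1943165530.000; W: 792265261.000.
Minimum at Q.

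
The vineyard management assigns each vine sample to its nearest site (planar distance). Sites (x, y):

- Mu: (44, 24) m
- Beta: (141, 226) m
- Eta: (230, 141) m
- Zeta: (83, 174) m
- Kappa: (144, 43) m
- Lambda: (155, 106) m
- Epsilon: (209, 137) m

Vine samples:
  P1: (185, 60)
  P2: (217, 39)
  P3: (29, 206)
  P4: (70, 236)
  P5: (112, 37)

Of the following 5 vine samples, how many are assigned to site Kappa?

P1 → Kappa
P2 → Kappa
P3 → Zeta
P4 → Zeta
P5 → Kappa
3 of the 5 go to Kappa.

3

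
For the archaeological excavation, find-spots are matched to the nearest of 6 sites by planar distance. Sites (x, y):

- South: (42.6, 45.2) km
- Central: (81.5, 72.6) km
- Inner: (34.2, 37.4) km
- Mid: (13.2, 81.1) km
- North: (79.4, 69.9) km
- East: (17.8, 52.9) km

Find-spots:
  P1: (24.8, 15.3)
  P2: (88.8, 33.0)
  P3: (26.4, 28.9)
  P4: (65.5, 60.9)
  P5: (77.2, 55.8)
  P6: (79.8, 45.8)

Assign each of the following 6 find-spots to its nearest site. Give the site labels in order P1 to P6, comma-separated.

P1 → Inner (d²=576.77)
P2 → North (d²=1449.97)
P3 → Inner (d²=133.09)
P4 → North (d²=274.21)
P5 → North (d²=203.65)
P6 → North (d²=580.97)

Inner, North, Inner, North, North, North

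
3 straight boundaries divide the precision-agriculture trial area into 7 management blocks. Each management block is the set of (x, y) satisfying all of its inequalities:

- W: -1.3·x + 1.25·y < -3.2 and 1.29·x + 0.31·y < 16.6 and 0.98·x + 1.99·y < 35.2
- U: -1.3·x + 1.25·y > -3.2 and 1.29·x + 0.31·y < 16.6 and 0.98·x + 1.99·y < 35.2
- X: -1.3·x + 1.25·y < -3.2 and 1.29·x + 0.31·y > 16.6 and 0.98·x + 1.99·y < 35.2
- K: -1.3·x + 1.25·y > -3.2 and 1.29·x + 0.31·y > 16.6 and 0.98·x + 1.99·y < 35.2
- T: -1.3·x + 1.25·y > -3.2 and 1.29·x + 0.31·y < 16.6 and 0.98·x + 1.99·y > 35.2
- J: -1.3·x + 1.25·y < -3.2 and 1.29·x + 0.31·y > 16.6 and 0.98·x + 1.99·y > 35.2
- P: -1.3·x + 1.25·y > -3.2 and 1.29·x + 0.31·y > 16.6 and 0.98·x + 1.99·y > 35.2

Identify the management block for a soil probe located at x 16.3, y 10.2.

J

-1.3·16.3 + 1.25·10.2 = -8.440, which is < -3.2
1.29·16.3 + 0.31·10.2 = 24.189, which is > 16.6
0.98·16.3 + 1.99·10.2 = 36.272, which is > 35.2
This sign pattern matches J.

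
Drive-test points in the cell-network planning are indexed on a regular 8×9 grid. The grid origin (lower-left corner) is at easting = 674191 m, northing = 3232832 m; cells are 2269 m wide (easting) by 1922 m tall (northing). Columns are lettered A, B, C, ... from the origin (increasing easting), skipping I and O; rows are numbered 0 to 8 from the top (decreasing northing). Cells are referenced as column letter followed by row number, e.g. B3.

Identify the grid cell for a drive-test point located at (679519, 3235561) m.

C7

Column index: ⌊(679519 − 674191) / 2269⌋ = ⌊2.348⌋ = 2 → column C
Row offset from origin: ⌊(3235561 − 3232832) / 1922⌋ = ⌊1.420⌋ = 1 → row 7 (counted from top)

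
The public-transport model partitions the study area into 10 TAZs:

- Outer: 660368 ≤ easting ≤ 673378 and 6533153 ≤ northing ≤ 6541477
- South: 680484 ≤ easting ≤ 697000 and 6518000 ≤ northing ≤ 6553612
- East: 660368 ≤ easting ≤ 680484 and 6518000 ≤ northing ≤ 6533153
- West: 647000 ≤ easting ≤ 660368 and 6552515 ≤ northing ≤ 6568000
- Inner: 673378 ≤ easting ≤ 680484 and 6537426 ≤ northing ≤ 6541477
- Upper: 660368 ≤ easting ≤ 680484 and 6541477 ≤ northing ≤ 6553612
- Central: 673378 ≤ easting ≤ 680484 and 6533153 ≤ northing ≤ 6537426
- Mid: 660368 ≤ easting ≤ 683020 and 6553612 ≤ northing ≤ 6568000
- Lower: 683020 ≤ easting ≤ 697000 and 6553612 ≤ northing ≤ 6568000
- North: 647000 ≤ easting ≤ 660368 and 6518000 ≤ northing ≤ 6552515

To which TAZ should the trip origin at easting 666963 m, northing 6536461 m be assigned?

Outer

The point has easting = 666963 and northing = 6536461.
Only Outer satisfies 660368 ≤ easting ≤ 673378 and 6533153 ≤ northing ≤ 6541477.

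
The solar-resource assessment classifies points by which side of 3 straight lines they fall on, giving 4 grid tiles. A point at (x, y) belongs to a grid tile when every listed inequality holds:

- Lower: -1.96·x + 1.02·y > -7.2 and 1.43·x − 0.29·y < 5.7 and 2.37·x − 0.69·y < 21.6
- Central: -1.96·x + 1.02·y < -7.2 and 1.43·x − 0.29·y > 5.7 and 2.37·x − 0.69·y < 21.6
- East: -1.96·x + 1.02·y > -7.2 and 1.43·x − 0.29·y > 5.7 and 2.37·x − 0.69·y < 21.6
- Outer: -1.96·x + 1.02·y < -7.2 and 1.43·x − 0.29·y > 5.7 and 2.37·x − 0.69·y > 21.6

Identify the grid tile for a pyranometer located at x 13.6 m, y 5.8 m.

Outer

-1.96·13.6 + 1.02·5.8 = -20.740, which is < -7.2
1.43·13.6 − 0.29·5.8 = 17.766, which is > 5.7
2.37·13.6 − 0.69·5.8 = 28.230, which is > 21.6
This sign pattern matches Outer.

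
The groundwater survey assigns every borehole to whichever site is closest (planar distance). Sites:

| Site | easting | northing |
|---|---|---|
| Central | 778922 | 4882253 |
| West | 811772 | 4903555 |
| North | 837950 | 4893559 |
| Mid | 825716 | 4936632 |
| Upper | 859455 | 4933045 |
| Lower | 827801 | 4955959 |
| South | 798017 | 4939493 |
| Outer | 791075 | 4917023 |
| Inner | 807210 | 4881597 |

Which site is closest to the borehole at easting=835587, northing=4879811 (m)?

Squared distances to each site:
Central: 3216885589.000; West: 1130931761.000; North: 194591273.000; Mid: 3326062682.000; Upper: 3403540180.000; Lower: 5859139700.000; South: 4973446024.000; Outer: 3366051088.000; Inner: 808443925.000.
Minimum at North.

North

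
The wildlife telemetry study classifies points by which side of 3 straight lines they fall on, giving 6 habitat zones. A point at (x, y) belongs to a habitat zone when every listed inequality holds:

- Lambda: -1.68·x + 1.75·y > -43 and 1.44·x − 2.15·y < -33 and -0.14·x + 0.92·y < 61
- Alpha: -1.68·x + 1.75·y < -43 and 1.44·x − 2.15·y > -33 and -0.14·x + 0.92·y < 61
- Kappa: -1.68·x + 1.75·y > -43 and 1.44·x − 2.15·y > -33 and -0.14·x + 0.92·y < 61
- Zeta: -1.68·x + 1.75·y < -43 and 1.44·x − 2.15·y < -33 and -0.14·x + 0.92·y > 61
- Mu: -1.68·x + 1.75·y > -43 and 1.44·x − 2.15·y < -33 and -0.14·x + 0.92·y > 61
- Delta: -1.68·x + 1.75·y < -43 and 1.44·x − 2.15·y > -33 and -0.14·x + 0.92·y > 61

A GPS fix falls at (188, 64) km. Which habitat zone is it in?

Alpha

-1.68·188 + 1.75·64 = -203.840, which is < -43
1.44·188 − 2.15·64 = 133.120, which is > -33
-0.14·188 + 0.92·64 = 32.560, which is < 61
This sign pattern matches Alpha.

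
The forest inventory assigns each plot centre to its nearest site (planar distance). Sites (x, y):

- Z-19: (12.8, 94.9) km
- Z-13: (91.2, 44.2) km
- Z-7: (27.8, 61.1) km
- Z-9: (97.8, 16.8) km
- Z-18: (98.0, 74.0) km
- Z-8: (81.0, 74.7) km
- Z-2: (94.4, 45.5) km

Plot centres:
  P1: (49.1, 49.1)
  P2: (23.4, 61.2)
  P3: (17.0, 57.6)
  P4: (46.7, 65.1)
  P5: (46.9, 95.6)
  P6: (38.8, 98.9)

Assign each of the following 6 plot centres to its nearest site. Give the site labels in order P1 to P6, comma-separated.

P1 → Z-7 (d²=597.69)
P2 → Z-7 (d²=19.37)
P3 → Z-7 (d²=128.89)
P4 → Z-7 (d²=373.21)
P5 → Z-19 (d²=1163.30)
P6 → Z-19 (d²=692.00)

Z-7, Z-7, Z-7, Z-7, Z-19, Z-19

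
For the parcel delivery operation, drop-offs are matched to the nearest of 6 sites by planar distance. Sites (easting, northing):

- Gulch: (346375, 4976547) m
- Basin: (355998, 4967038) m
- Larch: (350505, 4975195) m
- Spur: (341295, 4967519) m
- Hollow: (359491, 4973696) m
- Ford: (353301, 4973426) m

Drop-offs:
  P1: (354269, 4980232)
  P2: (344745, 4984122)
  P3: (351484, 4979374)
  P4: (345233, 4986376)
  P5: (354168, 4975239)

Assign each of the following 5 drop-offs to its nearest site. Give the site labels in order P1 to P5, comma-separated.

P1 → Larch (d²=39539065.00)
P2 → Gulch (d²=60037525.00)
P3 → Larch (d²=18422482.00)
P4 → Gulch (d²=97913405.00)
P5 → Ford (d²=4038658.00)

Larch, Gulch, Larch, Gulch, Ford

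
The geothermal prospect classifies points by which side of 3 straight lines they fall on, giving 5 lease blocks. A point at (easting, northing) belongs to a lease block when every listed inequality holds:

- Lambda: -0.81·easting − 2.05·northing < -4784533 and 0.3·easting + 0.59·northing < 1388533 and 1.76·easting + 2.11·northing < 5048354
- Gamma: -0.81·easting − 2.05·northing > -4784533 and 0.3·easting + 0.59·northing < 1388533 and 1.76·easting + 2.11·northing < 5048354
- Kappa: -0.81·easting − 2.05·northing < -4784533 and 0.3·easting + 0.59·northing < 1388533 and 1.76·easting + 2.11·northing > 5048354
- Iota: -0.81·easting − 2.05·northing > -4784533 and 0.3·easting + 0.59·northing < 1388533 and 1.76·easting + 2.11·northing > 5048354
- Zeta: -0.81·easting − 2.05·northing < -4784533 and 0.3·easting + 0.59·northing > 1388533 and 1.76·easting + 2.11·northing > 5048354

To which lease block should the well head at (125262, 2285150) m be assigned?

Lambda

-0.81·125262 − 2.05·2285150 = -4786019.720, which is < -4784533
0.3·125262 + 0.59·2285150 = 1385817.100, which is < 1388533
1.76·125262 + 2.11·2285150 = 5042127.620, which is < 5048354
This sign pattern matches Lambda.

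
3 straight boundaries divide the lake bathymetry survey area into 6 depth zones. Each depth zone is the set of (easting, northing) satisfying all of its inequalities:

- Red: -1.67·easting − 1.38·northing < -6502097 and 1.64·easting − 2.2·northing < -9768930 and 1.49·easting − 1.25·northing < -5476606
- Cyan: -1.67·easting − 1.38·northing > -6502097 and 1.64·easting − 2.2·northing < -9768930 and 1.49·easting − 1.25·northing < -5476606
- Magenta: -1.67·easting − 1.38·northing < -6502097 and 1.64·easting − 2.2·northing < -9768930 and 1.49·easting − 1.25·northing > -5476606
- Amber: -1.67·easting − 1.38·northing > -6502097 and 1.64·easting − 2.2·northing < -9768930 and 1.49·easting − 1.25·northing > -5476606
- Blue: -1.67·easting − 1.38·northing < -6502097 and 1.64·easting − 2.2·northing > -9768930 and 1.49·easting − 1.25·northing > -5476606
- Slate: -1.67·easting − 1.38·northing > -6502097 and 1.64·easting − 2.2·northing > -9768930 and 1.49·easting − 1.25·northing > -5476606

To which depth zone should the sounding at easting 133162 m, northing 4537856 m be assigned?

Slate

-1.67·133162 − 1.38·4537856 = -6484621.820, which is > -6502097
1.64·133162 − 2.2·4537856 = -9764897.520, which is > -9768930
1.49·133162 − 1.25·4537856 = -5473908.620, which is > -5476606
This sign pattern matches Slate.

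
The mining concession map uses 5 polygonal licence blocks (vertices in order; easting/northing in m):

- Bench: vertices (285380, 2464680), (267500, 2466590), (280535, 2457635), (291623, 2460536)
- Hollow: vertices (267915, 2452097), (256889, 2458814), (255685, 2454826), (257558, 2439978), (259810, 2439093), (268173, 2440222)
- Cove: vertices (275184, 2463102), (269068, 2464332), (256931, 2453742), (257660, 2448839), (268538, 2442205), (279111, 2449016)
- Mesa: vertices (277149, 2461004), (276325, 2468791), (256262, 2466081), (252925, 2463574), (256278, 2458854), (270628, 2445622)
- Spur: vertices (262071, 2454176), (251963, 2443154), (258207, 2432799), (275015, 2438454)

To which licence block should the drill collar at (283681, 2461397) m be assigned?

Bench

Cast a ray rightward from (283681, 2461397). For each polygon, the edges (by vertex number in listed order) whose endpoints lie on opposite sides of northing = 2461397, where each meets that height, and whether that is right or left of the point:
Bench: 2–3 at easting≈275059.0 (left), 4–1 at easting≈290325.9 (right) → 1 crossing.
Hollow: no edge straddles that height → 0 crossings.
Cove: 2–3 at easting≈265704.3 (left), 6–1 at easting≈275659.3 (left) → 0 crossings.
Mesa: 1–2 at easting≈277107.4 (left), 4–5 at easting≈254471.5 (left) → 0 crossings.
Spur: no edge straddles that height → 0 crossings.
Only Bench has an odd count, so the point is inside Bench.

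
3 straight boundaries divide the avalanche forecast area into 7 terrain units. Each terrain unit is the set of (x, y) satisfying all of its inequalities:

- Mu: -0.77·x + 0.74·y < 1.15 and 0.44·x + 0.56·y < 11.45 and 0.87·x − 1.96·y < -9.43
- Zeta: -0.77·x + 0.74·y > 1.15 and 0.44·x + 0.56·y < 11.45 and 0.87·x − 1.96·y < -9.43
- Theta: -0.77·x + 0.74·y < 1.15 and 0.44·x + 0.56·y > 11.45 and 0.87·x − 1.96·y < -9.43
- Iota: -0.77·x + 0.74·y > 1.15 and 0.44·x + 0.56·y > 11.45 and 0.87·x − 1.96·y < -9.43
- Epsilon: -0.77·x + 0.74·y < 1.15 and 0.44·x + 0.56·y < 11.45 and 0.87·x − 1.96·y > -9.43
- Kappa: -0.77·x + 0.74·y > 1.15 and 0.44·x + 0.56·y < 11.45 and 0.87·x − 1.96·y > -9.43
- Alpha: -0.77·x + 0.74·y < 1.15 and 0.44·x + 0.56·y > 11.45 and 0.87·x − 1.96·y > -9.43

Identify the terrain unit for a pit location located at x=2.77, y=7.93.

-0.77·2.77 + 0.74·7.93 = 3.735, which is > 1.15
0.44·2.77 + 0.56·7.93 = 5.660, which is < 11.45
0.87·2.77 − 1.96·7.93 = -13.133, which is < -9.43
This sign pattern matches Zeta.

Zeta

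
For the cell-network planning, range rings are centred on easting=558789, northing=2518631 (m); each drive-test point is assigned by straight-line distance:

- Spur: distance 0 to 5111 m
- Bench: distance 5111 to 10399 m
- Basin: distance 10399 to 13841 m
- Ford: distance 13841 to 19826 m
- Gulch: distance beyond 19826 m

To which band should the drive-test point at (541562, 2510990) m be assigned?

Ford

Distance = √((541562−558789)² + (2510990−2518631)²) = √(296769529.000 + 58384881.000) = 18845.541 m.
13841 ≤ 18845.541 < 19826 → Ford.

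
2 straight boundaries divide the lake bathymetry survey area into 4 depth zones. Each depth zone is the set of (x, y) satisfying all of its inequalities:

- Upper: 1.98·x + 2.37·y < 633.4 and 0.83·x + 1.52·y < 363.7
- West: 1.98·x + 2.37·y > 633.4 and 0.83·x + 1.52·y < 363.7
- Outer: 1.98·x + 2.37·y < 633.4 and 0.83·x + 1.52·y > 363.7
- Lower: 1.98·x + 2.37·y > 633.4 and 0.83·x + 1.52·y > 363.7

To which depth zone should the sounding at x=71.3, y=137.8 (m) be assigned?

Upper

1.98·71.3 + 2.37·137.8 = 467.760, which is < 633.4
0.83·71.3 + 1.52·137.8 = 268.635, which is < 363.7
This sign pattern matches Upper.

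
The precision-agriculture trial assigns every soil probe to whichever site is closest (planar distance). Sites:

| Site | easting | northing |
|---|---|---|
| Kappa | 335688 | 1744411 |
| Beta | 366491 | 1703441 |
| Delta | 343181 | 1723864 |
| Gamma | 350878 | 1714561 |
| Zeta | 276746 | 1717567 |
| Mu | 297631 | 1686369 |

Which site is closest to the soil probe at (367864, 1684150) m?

Squared distances to each site:
Kappa: 4666683097.000; Beta: 374027810.000; Delta: 2186452285.000; Gamma: 1213353117.000; Zeta: 9419185813.000; Mu: 4937598250.000.
Minimum at Beta.

Beta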